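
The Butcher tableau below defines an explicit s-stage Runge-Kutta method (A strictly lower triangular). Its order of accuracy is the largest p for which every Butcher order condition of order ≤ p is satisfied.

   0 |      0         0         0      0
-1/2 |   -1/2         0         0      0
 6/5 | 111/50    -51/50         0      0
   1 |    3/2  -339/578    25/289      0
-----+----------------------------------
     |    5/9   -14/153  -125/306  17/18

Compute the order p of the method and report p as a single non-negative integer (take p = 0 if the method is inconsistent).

4

b = (5/9, -14/153, -125/306, 17/18)
c = (0, -1/2, 6/5, 1)
Ac = (0, 0, 51/100, 27/68)
Σ b_i: 5/9·1 + (-14/153)·1 + (-125/306)·1 + 17/18·1 = 1 ✓
b·c: (-14/153)·(-1/2) + (-125/306)·6/5 + 17/18·1 = 1/2 ✓
b·c²: (-14/153)·1/4 + (-125/306)·36/25 + 17/18·1 = 1/3 ✓
b·Ac: (-125/306)·51/100 + 17/18·27/68 = 1/6 ✓
b·c³: (-14/153)·(-1/8) + (-125/306)·216/125 + 17/18·1 = 1/4 ✓
b·(c∘Ac): (-125/306)·153/250 + 17/18·27/68 = 1/8 ✓
b·Ac²: (-125/306)·(-51/200) + 17/18·(-3/136) = 1/12 ✓
b·A²c: 17/18·3/68 = 1/24 ✓; 4 stages ⇒ order 4.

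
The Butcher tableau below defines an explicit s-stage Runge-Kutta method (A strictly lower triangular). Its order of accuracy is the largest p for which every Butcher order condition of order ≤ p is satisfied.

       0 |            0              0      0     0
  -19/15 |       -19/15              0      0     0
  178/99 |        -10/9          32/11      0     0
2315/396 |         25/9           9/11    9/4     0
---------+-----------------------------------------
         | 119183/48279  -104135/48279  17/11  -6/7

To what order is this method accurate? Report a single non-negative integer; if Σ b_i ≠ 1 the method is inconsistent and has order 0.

b = (119183/48279, -104135/48279, 17/11, -6/7)
c = (0, -19/15, 178/99, 2315/396)
Ac = (0, 0, -608/165, 331/110)
Σ b_i: 119183/48279·1 + (-104135/48279)·1 + 17/11·1 + (-6/7)·1 = 1 ✓
b·c: (-104135/48279)·(-19/15) + 17/11·178/99 + (-6/7)·2315/396 = 1/2 ✓
b·c²: (-104135/48279)·361/225 + 17/11·31684/9801 + (-6/7)·5359225/156816 = -837924517/30187080 ≠ 1/3 ⇒ order 2.
b·Ac: 17/11·(-608/165) + (-6/7)·331/110 = -105121/12705 ≠ 1/6

2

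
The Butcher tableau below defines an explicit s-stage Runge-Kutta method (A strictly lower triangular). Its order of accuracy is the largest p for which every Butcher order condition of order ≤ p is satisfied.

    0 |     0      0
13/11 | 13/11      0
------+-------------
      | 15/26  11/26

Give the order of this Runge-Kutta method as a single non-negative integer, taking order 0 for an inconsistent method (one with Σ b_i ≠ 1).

b = (15/26, 11/26)
c = (0, 13/11)
Σ b_i: 15/26·1 + 11/26·1 = 1 ✓
b·c: 11/26·13/11 = 1/2 ✓; 2 stages ⇒ order 2.

2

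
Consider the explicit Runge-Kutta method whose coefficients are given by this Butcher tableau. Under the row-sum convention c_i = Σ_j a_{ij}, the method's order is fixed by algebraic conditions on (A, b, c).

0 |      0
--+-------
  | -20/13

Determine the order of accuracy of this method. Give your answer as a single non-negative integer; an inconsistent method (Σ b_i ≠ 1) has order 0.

b = (-20/13)
c = (0)
Σ b_i: (-20/13)·1 = -20/13 ≠ 1 ⇒ order 0.

0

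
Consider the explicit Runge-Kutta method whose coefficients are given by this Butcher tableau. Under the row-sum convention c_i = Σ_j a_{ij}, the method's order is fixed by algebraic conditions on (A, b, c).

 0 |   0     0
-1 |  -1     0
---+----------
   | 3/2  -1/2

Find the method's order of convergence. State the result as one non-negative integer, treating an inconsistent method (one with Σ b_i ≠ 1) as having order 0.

b = (3/2, -1/2)
c = (0, -1)
Σ b_i: 3/2·1 + (-1/2)·1 = 1 ✓
b·c: (-1/2)·(-1) = 1/2 ✓; 2 stages ⇒ order 2.

2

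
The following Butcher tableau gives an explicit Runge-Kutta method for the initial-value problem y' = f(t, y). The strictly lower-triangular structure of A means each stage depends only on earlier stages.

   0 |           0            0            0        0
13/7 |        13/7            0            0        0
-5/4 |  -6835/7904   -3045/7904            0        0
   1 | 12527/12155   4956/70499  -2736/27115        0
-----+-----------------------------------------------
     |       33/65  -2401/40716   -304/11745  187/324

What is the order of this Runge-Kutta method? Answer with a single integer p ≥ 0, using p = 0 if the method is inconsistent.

4

b = (33/65, -2401/40716, -304/11745, 187/324)
c = (0, 13/7, -5/4, 1)
Ac = (0, 0, -435/608, 48/187)
Σ b_i: 33/65·1 + (-2401/40716)·1 + (-304/11745)·1 + 187/324·1 = 1 ✓
b·c: (-2401/40716)·13/7 + (-304/11745)·(-5/4) + 187/324·1 = 1/2 ✓
b·c²: (-2401/40716)·169/49 + (-304/11745)·25/16 + 187/324·1 = 1/3 ✓
b·Ac: (-304/11745)·(-435/608) + 187/324·48/187 = 1/6 ✓
b·c³: (-2401/40716)·2197/343 + (-304/11745)·(-125/64) + 187/324·1 = 1/4 ✓
b·(c∘Ac): (-304/11745)·2175/2432 + 187/324·48/187 = 1/8 ✓
b·Ac²: (-304/11745)·(-5655/4256) + 187/324·111/1309 = 1/12 ✓
b·A²c: 187/324·27/374 = 1/24 ✓; 4 stages ⇒ order 4.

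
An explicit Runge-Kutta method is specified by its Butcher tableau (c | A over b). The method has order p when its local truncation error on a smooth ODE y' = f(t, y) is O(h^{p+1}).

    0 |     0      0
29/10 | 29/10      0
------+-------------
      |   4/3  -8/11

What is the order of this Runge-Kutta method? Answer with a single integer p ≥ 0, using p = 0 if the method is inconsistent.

0

b = (4/3, -8/11)
c = (0, 29/10)
Σ b_i: 4/3·1 + (-8/11)·1 = 20/33 ≠ 1 ⇒ order 0.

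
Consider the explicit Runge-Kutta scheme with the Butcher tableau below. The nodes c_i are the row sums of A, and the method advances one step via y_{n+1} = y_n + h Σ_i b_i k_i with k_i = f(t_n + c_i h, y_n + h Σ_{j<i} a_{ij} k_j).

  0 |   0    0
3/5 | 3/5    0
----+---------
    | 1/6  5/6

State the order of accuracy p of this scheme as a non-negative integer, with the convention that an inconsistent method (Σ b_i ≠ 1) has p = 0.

2

b = (1/6, 5/6)
c = (0, 3/5)
Σ b_i: 1/6·1 + 5/6·1 = 1 ✓
b·c: 5/6·3/5 = 1/2 ✓; 2 stages ⇒ order 2.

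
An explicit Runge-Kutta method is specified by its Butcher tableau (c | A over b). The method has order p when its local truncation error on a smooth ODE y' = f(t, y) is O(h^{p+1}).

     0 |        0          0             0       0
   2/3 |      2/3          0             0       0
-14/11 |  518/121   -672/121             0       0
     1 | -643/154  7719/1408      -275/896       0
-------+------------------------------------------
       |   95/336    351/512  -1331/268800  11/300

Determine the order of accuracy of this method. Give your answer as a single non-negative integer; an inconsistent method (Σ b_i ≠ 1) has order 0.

4

b = (95/336, 351/512, -1331/268800, 11/300)
c = (0, 2/3, -14/11, 1)
Ac = (0, 0, -448/121, 89/22)
Σ b_i: 95/336·1 + 351/512·1 + (-1331/268800)·1 + 11/300·1 = 1 ✓
b·c: 351/512·2/3 + (-1331/268800)·(-14/11) + 11/300·1 = 1/2 ✓
b·c²: 351/512·4/9 + (-1331/268800)·196/121 + 11/300·1 = 1/3 ✓
b·Ac: (-1331/268800)·(-448/121) + 11/300·89/22 = 1/6 ✓
b·c³: 351/512·8/27 + (-1331/268800)·(-2744/1331) + 11/300·1 = 1/4 ✓
b·(c∘Ac): (-1331/268800)·6272/1331 + 11/300·89/22 = 1/8 ✓
b·Ac²: (-1331/268800)·(-896/363) + 11/300·64/33 = 1/12 ✓
b·A²c: 11/300·25/22 = 1/24 ✓; 4 stages ⇒ order 4.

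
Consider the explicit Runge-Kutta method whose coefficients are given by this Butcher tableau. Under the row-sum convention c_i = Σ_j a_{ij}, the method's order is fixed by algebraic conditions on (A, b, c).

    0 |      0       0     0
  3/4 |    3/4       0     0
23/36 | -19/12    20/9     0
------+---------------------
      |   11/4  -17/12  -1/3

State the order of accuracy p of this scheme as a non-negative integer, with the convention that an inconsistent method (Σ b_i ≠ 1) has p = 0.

1

b = (11/4, -17/12, -1/3)
c = (0, 3/4, 23/36)
Ac = (0, 0, 5/3)
Σ b_i: 11/4·1 + (-17/12)·1 + (-1/3)·1 = 1 ✓
b·c: (-17/12)·3/4 + (-1/3)·23/36 = -551/432 ≠ 1/2 ⇒ order 1.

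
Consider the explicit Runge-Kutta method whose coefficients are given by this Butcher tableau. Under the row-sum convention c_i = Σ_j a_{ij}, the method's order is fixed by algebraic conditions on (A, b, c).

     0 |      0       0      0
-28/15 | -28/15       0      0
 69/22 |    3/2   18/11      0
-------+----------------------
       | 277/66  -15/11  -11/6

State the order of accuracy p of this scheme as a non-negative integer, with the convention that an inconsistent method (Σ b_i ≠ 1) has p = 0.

1

b = (277/66, -15/11, -11/6)
c = (0, -28/15, 69/22)
Ac = (0, 0, -168/55)
Σ b_i: 277/66·1 + (-15/11)·1 + (-11/6)·1 = 1 ✓
b·c: (-15/11)·(-28/15) + (-11/6)·69/22 = -141/44 ≠ 1/2 ⇒ order 1.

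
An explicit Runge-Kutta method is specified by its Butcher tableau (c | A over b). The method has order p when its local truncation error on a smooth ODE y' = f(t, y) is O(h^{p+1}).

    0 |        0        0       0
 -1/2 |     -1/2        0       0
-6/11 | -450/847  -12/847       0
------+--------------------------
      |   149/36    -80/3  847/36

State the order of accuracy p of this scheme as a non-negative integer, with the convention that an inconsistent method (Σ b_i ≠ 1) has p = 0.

3

b = (149/36, -80/3, 847/36)
c = (0, -1/2, -6/11)
Ac = (0, 0, 6/847)
Σ b_i: 149/36·1 + (-80/3)·1 + 847/36·1 = 1 ✓
b·c: (-80/3)·(-1/2) + 847/36·(-6/11) = 1/2 ✓
b·c²: (-80/3)·1/4 + 847/36·36/121 = 1/3 ✓
b·Ac: 847/36·6/847 = 1/6 ✓; 3 stages ⇒ order 3.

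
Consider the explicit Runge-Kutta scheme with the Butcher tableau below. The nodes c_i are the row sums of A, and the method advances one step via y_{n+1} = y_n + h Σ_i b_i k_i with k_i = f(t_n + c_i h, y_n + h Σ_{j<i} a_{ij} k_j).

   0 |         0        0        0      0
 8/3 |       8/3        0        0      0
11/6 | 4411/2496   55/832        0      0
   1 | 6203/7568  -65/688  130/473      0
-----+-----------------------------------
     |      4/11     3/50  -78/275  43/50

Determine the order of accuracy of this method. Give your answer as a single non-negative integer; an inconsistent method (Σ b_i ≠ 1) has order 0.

4

b = (4/11, 3/50, -78/275, 43/50)
c = (0, 8/3, 11/6, 1)
Ac = (0, 0, 55/312, 65/258)
Σ b_i: 4/11·1 + 3/50·1 + (-78/275)·1 + 43/50·1 = 1 ✓
b·c: 3/50·8/3 + (-78/275)·11/6 + 43/50·1 = 1/2 ✓
b·c²: 3/50·64/9 + (-78/275)·121/36 + 43/50·1 = 1/3 ✓
b·Ac: (-78/275)·55/312 + 43/50·65/258 = 1/6 ✓
b·c³: 3/50·512/27 + (-78/275)·1331/216 + 43/50·1 = 1/4 ✓
b·(c∘Ac): (-78/275)·605/1872 + 43/50·65/258 = 1/8 ✓
b·Ac²: (-78/275)·55/117 + 43/50·65/258 = 1/12 ✓
b·A²c: 43/50·25/516 = 1/24 ✓; 4 stages ⇒ order 4.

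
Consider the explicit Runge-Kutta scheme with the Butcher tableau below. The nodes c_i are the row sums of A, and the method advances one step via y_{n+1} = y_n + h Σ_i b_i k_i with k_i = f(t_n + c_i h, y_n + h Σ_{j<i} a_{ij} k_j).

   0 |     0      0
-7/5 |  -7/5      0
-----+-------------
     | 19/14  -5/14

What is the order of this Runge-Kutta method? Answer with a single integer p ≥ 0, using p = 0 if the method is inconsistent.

b = (19/14, -5/14)
c = (0, -7/5)
Σ b_i: 19/14·1 + (-5/14)·1 = 1 ✓
b·c: (-5/14)·(-7/5) = 1/2 ✓; 2 stages ⇒ order 2.

2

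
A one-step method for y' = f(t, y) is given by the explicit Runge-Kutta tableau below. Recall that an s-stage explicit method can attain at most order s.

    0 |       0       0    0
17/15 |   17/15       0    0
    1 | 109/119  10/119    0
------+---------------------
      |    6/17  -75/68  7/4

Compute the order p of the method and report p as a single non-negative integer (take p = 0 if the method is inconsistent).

3

b = (6/17, -75/68, 7/4)
c = (0, 17/15, 1)
Ac = (0, 0, 2/21)
Σ b_i: 6/17·1 + (-75/68)·1 + 7/4·1 = 1 ✓
b·c: (-75/68)·17/15 + 7/4·1 = 1/2 ✓
b·c²: (-75/68)·289/225 + 7/4·1 = 1/3 ✓
b·Ac: 7/4·2/21 = 1/6 ✓; 3 stages ⇒ order 3.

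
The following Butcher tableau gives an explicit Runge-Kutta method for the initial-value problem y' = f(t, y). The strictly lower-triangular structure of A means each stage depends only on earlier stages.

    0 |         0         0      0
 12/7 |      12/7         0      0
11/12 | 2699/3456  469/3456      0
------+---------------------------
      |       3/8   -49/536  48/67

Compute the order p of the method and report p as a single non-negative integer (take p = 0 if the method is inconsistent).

b = (3/8, -49/536, 48/67)
c = (0, 12/7, 11/12)
Ac = (0, 0, 67/288)
Σ b_i: 3/8·1 + (-49/536)·1 + 48/67·1 = 1 ✓
b·c: (-49/536)·12/7 + 48/67·11/12 = 1/2 ✓
b·c²: (-49/536)·144/49 + 48/67·121/144 = 1/3 ✓
b·Ac: 48/67·67/288 = 1/6 ✓; 3 stages ⇒ order 3.

3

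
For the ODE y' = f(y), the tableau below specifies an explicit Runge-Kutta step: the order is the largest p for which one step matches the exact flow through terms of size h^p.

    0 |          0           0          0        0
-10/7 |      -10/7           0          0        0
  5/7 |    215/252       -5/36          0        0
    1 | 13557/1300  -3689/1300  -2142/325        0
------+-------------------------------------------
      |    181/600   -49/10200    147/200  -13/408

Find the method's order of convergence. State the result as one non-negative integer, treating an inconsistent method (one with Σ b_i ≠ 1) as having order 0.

b = (181/600, -49/10200, 147/200, -13/408)
c = (0, -10/7, 5/7, 1)
Ac = (0, 0, 25/126, -17/26)
Σ b_i: 181/600·1 + (-49/10200)·1 + 147/200·1 + (-13/408)·1 = 1 ✓
b·c: (-49/10200)·(-10/7) + 147/200·5/7 + (-13/408)·1 = 1/2 ✓
b·c²: (-49/10200)·100/49 + 147/200·25/49 + (-13/408)·1 = 1/3 ✓
b·Ac: 147/200·25/126 + (-13/408)·(-17/26) = 1/6 ✓
b·c³: (-49/10200)·(-1000/343) + 147/200·125/343 + (-13/408)·1 = 1/4 ✓
b·(c∘Ac): 147/200·125/882 + (-13/408)·(-17/26) = 1/8 ✓
b·Ac²: 147/200·(-125/441) + (-13/408)·(-119/13) = 1/12 ✓
b·A²c: (-13/408)·(-17/13) = 1/24 ✓; 4 stages ⇒ order 4.

4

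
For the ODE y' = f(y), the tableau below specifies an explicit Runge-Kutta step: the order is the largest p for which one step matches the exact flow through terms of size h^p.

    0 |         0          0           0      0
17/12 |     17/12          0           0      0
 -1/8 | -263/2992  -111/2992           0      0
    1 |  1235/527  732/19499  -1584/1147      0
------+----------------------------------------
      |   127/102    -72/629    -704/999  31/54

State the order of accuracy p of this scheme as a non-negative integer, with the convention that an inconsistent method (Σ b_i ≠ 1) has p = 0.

4

b = (127/102, -72/629, -704/999, 31/54)
c = (0, 17/12, -1/8, 1)
Ac = (0, 0, -37/704, 7/31)
Σ b_i: 127/102·1 + (-72/629)·1 + (-704/999)·1 + 31/54·1 = 1 ✓
b·c: (-72/629)·17/12 + (-704/999)·(-1/8) + 31/54·1 = 1/2 ✓
b·c²: (-72/629)·289/144 + (-704/999)·1/64 + 31/54·1 = 1/3 ✓
b·Ac: (-704/999)·(-37/704) + 31/54·7/31 = 1/6 ✓
b·c³: (-72/629)·4913/1728 + (-704/999)·(-1/512) + 31/54·1 = 1/4 ✓
b·(c∘Ac): (-704/999)·37/5632 + 31/54·7/31 = 1/8 ✓
b·Ac²: (-704/999)·(-629/8448) + 31/54·5/93 = 1/12 ✓
b·A²c: 31/54·9/124 = 1/24 ✓; 4 stages ⇒ order 4.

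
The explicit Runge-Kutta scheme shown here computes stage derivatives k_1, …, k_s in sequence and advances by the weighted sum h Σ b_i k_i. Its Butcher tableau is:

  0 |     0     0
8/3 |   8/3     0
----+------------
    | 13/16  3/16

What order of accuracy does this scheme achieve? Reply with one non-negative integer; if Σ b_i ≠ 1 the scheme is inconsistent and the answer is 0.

b = (13/16, 3/16)
c = (0, 8/3)
Σ b_i: 13/16·1 + 3/16·1 = 1 ✓
b·c: 3/16·8/3 = 1/2 ✓; 2 stages ⇒ order 2.

2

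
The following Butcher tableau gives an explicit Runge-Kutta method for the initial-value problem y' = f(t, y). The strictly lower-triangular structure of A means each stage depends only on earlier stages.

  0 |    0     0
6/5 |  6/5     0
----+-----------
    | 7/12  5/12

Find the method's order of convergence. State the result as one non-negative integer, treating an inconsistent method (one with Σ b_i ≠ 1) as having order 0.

b = (7/12, 5/12)
c = (0, 6/5)
Σ b_i: 7/12·1 + 5/12·1 = 1 ✓
b·c: 5/12·6/5 = 1/2 ✓; 2 stages ⇒ order 2.

2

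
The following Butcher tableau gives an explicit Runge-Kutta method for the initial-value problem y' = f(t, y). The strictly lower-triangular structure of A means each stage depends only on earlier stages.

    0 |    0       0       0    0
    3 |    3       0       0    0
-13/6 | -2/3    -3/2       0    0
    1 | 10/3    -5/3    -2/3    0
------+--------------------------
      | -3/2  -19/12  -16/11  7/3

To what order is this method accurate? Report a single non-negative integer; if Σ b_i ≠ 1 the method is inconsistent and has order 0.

0

b = (-3/2, -19/12, -16/11, 7/3)
c = (0, 3, -13/6, 1)
Ac = (0, 0, -9/2, -32/9)
Σ b_i: (-3/2)·1 + (-19/12)·1 + (-16/11)·1 + 7/3·1 = -97/44 ≠ 1 ⇒ order 0.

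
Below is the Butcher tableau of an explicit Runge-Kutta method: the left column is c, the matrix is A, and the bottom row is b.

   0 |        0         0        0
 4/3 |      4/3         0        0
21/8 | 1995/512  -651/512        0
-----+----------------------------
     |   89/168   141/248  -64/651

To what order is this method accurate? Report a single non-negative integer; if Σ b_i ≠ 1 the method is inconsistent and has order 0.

3

b = (89/168, 141/248, -64/651)
c = (0, 4/3, 21/8)
Ac = (0, 0, -217/128)
Σ b_i: 89/168·1 + 141/248·1 + (-64/651)·1 = 1 ✓
b·c: 141/248·4/3 + (-64/651)·21/8 = 1/2 ✓
b·c²: 141/248·16/9 + (-64/651)·441/64 = 1/3 ✓
b·Ac: (-64/651)·(-217/128) = 1/6 ✓; 3 stages ⇒ order 3.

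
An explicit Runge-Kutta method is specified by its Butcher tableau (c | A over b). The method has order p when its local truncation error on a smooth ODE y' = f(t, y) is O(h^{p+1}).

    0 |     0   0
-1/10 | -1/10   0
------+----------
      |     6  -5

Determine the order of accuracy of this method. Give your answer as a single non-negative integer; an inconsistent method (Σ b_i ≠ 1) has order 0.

2

b = (6, -5)
c = (0, -1/10)
Σ b_i: 6·1 + (-5)·1 = 1 ✓
b·c: (-5)·(-1/10) = 1/2 ✓; 2 stages ⇒ order 2.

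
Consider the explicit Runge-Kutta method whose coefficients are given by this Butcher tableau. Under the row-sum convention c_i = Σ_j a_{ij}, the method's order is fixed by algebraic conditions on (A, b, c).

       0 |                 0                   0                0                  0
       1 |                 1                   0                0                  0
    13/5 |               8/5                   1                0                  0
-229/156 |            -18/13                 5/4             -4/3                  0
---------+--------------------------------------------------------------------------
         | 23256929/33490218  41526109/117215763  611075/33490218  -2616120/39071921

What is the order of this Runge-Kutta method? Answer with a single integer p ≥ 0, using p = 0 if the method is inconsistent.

3

b = (23256929/33490218, 41526109/117215763, 611075/33490218, -2616120/39071921)
c = (0, 1, 13/5, -229/156)
Ac = (0, 0, 1, -133/60)
Σ b_i: 23256929/33490218·1 + 41526109/117215763·1 + 611075/33490218·1 + (-2616120/39071921)·1 = 1 ✓
b·c: 41526109/117215763·1 + 611075/33490218·13/5 + (-2616120/39071921)·(-229/156) = 1/2 ✓
b·c²: 41526109/117215763·1 + 611075/33490218·169/25 + (-2616120/39071921)·52441/24336 = 1/3 ✓
b·Ac: 611075/33490218·1 + (-2616120/39071921)·(-133/60) = 1/6 ✓
b·c³: 41526109/117215763·1 + 611075/33490218·2197/125 + (-2616120/39071921)·(-12008989/3796416) = 7721500357/8707456680 ≠ 1/4 ⇒ order 3.
b·(c∘Ac): 611075/33490218·13/5 + (-2616120/39071921)·30457/9360 = -2853916/16745109 ≠ 1/8
b·Ac²: 611075/33490218·1 + (-2616120/39071921)·(-2329/300) = 630681973/1172157630 ≠ 1/12
b·A²c: (-2616120/39071921)·(-4/3) = 3488160/39071921 ≠ 1/24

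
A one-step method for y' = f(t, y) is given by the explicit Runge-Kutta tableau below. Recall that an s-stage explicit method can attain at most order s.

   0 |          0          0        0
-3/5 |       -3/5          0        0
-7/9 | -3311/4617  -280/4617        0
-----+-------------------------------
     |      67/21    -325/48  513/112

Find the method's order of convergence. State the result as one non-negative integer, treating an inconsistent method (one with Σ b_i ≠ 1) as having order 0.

3

b = (67/21, -325/48, 513/112)
c = (0, -3/5, -7/9)
Ac = (0, 0, 56/1539)
Σ b_i: 67/21·1 + (-325/48)·1 + 513/112·1 = 1 ✓
b·c: (-325/48)·(-3/5) + 513/112·(-7/9) = 1/2 ✓
b·c²: (-325/48)·9/25 + 513/112·49/81 = 1/3 ✓
b·Ac: 513/112·56/1539 = 1/6 ✓; 3 stages ⇒ order 3.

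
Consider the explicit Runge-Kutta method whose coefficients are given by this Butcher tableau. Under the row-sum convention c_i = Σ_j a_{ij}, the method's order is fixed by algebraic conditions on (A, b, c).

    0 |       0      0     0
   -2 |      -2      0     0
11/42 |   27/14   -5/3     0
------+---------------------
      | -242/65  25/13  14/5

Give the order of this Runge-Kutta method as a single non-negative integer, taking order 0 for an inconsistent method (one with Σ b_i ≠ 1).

b = (-242/65, 25/13, 14/5)
c = (0, -2, 11/42)
Ac = (0, 0, 10/3)
Σ b_i: (-242/65)·1 + 25/13·1 + 14/5·1 = 1 ✓
b·c: 25/13·(-2) + 14/5·11/42 = -607/195 ≠ 1/2 ⇒ order 1.

1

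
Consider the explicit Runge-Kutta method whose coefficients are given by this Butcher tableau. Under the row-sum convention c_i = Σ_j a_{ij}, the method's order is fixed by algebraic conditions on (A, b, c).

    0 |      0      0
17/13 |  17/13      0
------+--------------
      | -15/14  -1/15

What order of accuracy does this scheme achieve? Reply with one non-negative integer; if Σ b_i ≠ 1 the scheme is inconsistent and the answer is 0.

0

b = (-15/14, -1/15)
c = (0, 17/13)
Σ b_i: (-15/14)·1 + (-1/15)·1 = -239/210 ≠ 1 ⇒ order 0.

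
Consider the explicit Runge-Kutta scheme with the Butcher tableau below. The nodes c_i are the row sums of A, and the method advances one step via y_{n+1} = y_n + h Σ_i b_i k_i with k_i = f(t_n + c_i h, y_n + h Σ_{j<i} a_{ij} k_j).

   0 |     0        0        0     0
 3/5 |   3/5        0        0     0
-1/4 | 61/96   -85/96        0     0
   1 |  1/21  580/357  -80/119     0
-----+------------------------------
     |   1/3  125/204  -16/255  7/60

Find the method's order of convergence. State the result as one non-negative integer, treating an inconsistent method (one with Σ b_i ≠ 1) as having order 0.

4

b = (1/3, 125/204, -16/255, 7/60)
c = (0, 3/5, -1/4, 1)
Ac = (0, 0, -17/32, 8/7)
Σ b_i: 1/3·1 + 125/204·1 + (-16/255)·1 + 7/60·1 = 1 ✓
b·c: 125/204·3/5 + (-16/255)·(-1/4) + 7/60·1 = 1/2 ✓
b·c²: 125/204·9/25 + (-16/255)·1/16 + 7/60·1 = 1/3 ✓
b·Ac: (-16/255)·(-17/32) + 7/60·8/7 = 1/6 ✓
b·c³: 125/204·27/125 + (-16/255)·(-1/64) + 7/60·1 = 1/4 ✓
b·(c∘Ac): (-16/255)·17/128 + 7/60·8/7 = 1/8 ✓
b·Ac²: (-16/255)·(-51/160) + 7/60·19/35 = 1/12 ✓
b·A²c: 7/60·5/14 = 1/24 ✓; 4 stages ⇒ order 4.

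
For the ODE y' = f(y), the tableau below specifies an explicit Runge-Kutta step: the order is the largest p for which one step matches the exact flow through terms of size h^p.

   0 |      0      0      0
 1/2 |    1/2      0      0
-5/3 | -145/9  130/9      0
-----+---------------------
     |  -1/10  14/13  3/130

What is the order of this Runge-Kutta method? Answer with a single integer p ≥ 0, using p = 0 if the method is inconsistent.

3

b = (-1/10, 14/13, 3/130)
c = (0, 1/2, -5/3)
Ac = (0, 0, 65/9)
Σ b_i: (-1/10)·1 + 14/13·1 + 3/130·1 = 1 ✓
b·c: 14/13·1/2 + 3/130·(-5/3) = 1/2 ✓
b·c²: 14/13·1/4 + 3/130·25/9 = 1/3 ✓
b·Ac: 3/130·65/9 = 1/6 ✓; 3 stages ⇒ order 3.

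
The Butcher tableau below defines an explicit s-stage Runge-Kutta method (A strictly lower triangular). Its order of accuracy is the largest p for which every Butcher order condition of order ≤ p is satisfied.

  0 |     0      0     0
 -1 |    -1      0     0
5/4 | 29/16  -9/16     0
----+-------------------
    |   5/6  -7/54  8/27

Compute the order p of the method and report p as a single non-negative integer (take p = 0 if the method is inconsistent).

3

b = (5/6, -7/54, 8/27)
c = (0, -1, 5/4)
Ac = (0, 0, 9/16)
Σ b_i: 5/6·1 + (-7/54)·1 + 8/27·1 = 1 ✓
b·c: (-7/54)·(-1) + 8/27·5/4 = 1/2 ✓
b·c²: (-7/54)·1 + 8/27·25/16 = 1/3 ✓
b·Ac: 8/27·9/16 = 1/6 ✓; 3 stages ⇒ order 3.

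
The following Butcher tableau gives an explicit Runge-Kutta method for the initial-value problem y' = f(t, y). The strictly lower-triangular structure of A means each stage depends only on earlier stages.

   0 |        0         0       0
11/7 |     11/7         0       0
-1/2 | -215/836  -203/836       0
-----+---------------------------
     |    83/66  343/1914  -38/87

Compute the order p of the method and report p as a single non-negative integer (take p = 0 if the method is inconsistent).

3

b = (83/66, 343/1914, -38/87)
c = (0, 11/7, -1/2)
Ac = (0, 0, -29/76)
Σ b_i: 83/66·1 + 343/1914·1 + (-38/87)·1 = 1 ✓
b·c: 343/1914·11/7 + (-38/87)·(-1/2) = 1/2 ✓
b·c²: 343/1914·121/49 + (-38/87)·1/4 = 1/3 ✓
b·Ac: (-38/87)·(-29/76) = 1/6 ✓; 3 stages ⇒ order 3.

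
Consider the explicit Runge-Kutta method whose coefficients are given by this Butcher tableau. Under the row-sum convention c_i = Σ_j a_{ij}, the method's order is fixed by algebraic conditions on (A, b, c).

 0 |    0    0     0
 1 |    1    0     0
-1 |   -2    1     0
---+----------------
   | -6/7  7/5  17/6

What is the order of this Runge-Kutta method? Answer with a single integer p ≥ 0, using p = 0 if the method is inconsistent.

0

b = (-6/7, 7/5, 17/6)
c = (0, 1, -1)
Ac = (0, 0, 1)
Σ b_i: (-6/7)·1 + 7/5·1 + 17/6·1 = 709/210 ≠ 1 ⇒ order 0.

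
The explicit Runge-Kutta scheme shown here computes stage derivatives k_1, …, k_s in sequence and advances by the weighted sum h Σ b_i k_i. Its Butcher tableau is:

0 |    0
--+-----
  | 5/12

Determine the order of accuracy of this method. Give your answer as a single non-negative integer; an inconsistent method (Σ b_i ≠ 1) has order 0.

b = (5/12)
c = (0)
Σ b_i: 5/12·1 = 5/12 ≠ 1 ⇒ order 0.

0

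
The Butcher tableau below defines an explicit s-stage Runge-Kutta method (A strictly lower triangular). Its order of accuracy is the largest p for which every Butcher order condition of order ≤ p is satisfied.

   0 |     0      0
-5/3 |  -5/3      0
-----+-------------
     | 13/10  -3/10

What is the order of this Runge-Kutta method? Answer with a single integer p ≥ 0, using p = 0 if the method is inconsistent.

2

b = (13/10, -3/10)
c = (0, -5/3)
Σ b_i: 13/10·1 + (-3/10)·1 = 1 ✓
b·c: (-3/10)·(-5/3) = 1/2 ✓; 2 stages ⇒ order 2.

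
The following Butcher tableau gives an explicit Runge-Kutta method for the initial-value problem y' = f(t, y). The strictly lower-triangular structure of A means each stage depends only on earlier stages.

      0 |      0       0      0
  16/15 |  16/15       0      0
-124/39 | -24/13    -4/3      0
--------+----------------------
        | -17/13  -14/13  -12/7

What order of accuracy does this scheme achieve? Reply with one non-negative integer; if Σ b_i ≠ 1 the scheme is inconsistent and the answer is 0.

0

b = (-17/13, -14/13, -12/7)
c = (0, 16/15, -124/39)
Ac = (0, 0, -64/45)
Σ b_i: (-17/13)·1 + (-14/13)·1 + (-12/7)·1 = -373/91 ≠ 1 ⇒ order 0.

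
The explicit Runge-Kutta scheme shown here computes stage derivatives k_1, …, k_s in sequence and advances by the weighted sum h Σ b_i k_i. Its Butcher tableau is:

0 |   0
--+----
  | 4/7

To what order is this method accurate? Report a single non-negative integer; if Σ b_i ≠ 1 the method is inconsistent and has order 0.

b = (4/7)
c = (0)
Σ b_i: 4/7·1 = 4/7 ≠ 1 ⇒ order 0.

0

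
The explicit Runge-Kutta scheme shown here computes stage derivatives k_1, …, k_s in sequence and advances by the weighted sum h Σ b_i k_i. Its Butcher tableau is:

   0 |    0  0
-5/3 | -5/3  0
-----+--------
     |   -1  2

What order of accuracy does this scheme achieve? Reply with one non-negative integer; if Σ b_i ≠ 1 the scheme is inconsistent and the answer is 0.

b = (-1, 2)
c = (0, -5/3)
Σ b_i: (-1)·1 + 2·1 = 1 ✓
b·c: 2·(-5/3) = -10/3 ≠ 1/2 ⇒ order 1.

1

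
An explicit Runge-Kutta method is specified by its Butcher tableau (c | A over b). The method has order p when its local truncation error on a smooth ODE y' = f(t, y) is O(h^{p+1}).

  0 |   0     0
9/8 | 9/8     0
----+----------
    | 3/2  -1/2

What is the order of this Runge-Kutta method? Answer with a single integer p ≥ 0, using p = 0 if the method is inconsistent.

b = (3/2, -1/2)
c = (0, 9/8)
Σ b_i: 3/2·1 + (-1/2)·1 = 1 ✓
b·c: (-1/2)·9/8 = -9/16 ≠ 1/2 ⇒ order 1.

1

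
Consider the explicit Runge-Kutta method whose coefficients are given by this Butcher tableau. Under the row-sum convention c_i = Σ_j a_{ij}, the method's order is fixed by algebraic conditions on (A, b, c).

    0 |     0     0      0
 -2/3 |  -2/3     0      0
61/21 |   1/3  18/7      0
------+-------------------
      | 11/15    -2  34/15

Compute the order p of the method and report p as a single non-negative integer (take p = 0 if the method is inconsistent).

1

b = (11/15, -2, 34/15)
c = (0, -2/3, 61/21)
Ac = (0, 0, -12/7)
Σ b_i: 11/15·1 + (-2)·1 + 34/15·1 = 1 ✓
b·c: (-2)·(-2/3) + 34/15·61/21 = 2494/315 ≠ 1/2 ⇒ order 1.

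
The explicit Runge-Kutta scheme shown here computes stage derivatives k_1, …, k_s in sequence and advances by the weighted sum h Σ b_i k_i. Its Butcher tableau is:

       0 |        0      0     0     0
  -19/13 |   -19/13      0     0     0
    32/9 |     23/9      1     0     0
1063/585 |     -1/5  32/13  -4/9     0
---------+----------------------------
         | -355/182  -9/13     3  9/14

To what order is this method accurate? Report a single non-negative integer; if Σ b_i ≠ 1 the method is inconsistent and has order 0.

b = (-355/182, -9/13, 3, 9/14)
c = (0, -19/13, 32/9, 1063/585)
Ac = (0, 0, -19/13, -70880/13689)
Σ b_i: (-355/182)·1 + (-9/13)·1 + 3·1 + 9/14·1 = 1 ✓
b·c: (-9/13)·(-19/13) + 3·32/9 + 9/14·1063/585 = 455927/35490 ≠ 1/2 ⇒ order 1.

1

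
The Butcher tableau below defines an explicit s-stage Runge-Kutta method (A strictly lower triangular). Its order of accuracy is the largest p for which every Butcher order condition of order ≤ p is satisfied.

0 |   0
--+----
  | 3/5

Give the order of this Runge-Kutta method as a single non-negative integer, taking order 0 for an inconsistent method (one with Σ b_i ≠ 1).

b = (3/5)
c = (0)
Σ b_i: 3/5·1 = 3/5 ≠ 1 ⇒ order 0.

0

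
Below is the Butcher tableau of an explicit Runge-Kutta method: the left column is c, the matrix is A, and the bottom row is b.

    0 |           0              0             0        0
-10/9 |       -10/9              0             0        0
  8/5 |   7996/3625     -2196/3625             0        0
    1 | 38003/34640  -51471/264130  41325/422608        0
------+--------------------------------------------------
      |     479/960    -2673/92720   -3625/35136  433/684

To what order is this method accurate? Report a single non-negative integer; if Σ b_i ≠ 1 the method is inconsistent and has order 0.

b = (479/960, -2673/92720, -3625/35136, 433/684)
c = (0, -10/9, 8/5, 1)
Ac = (0, 0, 488/725, 323/866)
Σ b_i: 479/960·1 + (-2673/92720)·1 + (-3625/35136)·1 + 433/684·1 = 1 ✓
b·c: (-2673/92720)·(-10/9) + (-3625/35136)·8/5 + 433/684·1 = 1/2 ✓
b·c²: (-2673/92720)·100/81 + (-3625/35136)·64/25 + 433/684·1 = 1/3 ✓
b·Ac: (-3625/35136)·488/725 + 433/684·323/866 = 1/6 ✓
b·c³: (-2673/92720)·(-1000/729) + (-3625/35136)·512/125 + 433/684·1 = 1/4 ✓
b·(c∘Ac): (-3625/35136)·3904/3625 + 433/684·323/866 = 1/8 ✓
b·Ac²: (-3625/35136)·(-976/1305) + 433/684·38/3897 = 1/12 ✓
b·A²c: 433/684·57/866 = 1/24 ✓; 4 stages ⇒ order 4.

4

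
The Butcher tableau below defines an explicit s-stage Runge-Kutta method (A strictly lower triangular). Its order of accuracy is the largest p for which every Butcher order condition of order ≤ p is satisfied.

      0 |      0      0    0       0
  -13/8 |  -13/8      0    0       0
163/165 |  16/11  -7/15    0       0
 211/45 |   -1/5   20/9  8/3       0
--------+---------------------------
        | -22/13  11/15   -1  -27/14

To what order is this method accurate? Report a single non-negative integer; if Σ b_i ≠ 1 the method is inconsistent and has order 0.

b = (-22/13, 11/15, -1, -27/14)
c = (0, -13/8, 163/165, 211/45)
Ac = (0, 0, 91/120, -967/990)
Σ b_i: (-22/13)·1 + 11/15·1 + (-1)·1 + (-27/14)·1 = -10613/2730 ≠ 1 ⇒ order 0.

0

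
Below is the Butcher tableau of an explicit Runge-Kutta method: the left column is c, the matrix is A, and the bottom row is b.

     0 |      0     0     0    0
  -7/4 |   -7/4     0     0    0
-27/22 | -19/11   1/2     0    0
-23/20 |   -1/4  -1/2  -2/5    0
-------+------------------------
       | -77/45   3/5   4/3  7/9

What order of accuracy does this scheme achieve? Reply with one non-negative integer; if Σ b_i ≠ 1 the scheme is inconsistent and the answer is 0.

1

b = (-77/45, 3/5, 4/3, 7/9)
c = (0, -7/4, -27/22, -23/20)
Ac = (0, 0, -7/8, 601/440)
Σ b_i: (-77/45)·1 + 3/5·1 + 4/3·1 + 7/9·1 = 1 ✓
b·c: 3/5·(-7/4) + 4/3·(-27/22) + 7/9·(-23/20) = -709/198 ≠ 1/2 ⇒ order 1.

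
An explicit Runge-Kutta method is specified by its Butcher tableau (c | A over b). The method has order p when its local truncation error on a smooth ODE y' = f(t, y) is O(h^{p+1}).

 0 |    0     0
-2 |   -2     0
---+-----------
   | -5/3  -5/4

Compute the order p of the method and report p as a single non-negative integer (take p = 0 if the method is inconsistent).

b = (-5/3, -5/4)
c = (0, -2)
Σ b_i: (-5/3)·1 + (-5/4)·1 = -35/12 ≠ 1 ⇒ order 0.

0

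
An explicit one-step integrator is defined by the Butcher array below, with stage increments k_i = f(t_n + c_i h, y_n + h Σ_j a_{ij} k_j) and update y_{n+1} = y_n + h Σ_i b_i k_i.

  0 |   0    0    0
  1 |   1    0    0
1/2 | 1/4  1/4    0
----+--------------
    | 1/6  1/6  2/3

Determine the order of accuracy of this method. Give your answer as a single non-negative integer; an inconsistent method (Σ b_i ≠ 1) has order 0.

b = (1/6, 1/6, 2/3)
c = (0, 1, 1/2)
Ac = (0, 0, 1/4)
Σ b_i: 1/6·1 + 1/6·1 + 2/3·1 = 1 ✓
b·c: 1/6·1 + 2/3·1/2 = 1/2 ✓
b·c²: 1/6·1 + 2/3·1/4 = 1/3 ✓
b·Ac: 2/3·1/4 = 1/6 ✓; 3 stages ⇒ order 3.

3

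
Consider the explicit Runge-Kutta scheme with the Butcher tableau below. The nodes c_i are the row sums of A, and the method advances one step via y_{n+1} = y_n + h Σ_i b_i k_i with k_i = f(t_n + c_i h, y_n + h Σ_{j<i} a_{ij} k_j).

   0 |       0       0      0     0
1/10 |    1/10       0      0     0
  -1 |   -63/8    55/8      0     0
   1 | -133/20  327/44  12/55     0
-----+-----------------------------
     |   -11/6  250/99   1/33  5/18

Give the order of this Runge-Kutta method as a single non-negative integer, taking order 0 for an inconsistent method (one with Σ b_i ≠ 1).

b = (-11/6, 250/99, 1/33, 5/18)
c = (0, 1/10, -1, 1)
Ac = (0, 0, 11/16, 21/40)
Σ b_i: (-11/6)·1 + 250/99·1 + 1/33·1 + 5/18·1 = 1 ✓
b·c: 250/99·1/10 + 1/33·(-1) + 5/18·1 = 1/2 ✓
b·c²: 250/99·1/100 + 1/33·1 + 5/18·1 = 1/3 ✓
b·Ac: 1/33·11/16 + 5/18·21/40 = 1/6 ✓
b·c³: 250/99·1/1000 + 1/33·(-1) + 5/18·1 = 1/4 ✓
b·(c∘Ac): 1/33·(-11/16) + 5/18·21/40 = 1/8 ✓
b·Ac²: 1/33·11/160 + 5/18·117/400 = 1/12 ✓
b·A²c: 5/18·3/20 = 1/24 ✓; 4 stages ⇒ order 4.

4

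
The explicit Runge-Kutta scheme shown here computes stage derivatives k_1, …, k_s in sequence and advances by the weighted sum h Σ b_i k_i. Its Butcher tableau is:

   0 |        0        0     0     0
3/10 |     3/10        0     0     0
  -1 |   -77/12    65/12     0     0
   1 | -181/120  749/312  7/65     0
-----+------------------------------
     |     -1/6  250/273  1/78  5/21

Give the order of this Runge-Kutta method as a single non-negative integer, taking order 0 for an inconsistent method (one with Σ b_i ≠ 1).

4

b = (-1/6, 250/273, 1/78, 5/21)
c = (0, 3/10, -1, 1)
Ac = (0, 0, 13/8, 49/80)
Σ b_i: (-1/6)·1 + 250/273·1 + 1/78·1 + 5/21·1 = 1 ✓
b·c: 250/273·3/10 + 1/78·(-1) + 5/21·1 = 1/2 ✓
b·c²: 250/273·9/100 + 1/78·1 + 5/21·1 = 1/3 ✓
b·Ac: 1/78·13/8 + 5/21·49/80 = 1/6 ✓
b·c³: 250/273·27/1000 + 1/78·(-1) + 5/21·1 = 1/4 ✓
b·(c∘Ac): 1/78·(-13/8) + 5/21·49/80 = 1/8 ✓
b·Ac²: 1/78·39/80 + 5/21·259/800 = 1/12 ✓
b·A²c: 5/21·7/40 = 1/24 ✓; 4 stages ⇒ order 4.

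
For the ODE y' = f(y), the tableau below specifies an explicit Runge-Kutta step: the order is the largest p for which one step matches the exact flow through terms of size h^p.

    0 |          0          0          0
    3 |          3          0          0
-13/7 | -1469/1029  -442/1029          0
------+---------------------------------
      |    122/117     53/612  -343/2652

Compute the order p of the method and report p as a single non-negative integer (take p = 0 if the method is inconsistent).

3

b = (122/117, 53/612, -343/2652)
c = (0, 3, -13/7)
Ac = (0, 0, -442/343)
Σ b_i: 122/117·1 + 53/612·1 + (-343/2652)·1 = 1 ✓
b·c: 53/612·3 + (-343/2652)·(-13/7) = 1/2 ✓
b·c²: 53/612·9 + (-343/2652)·169/49 = 1/3 ✓
b·Ac: (-343/2652)·(-442/343) = 1/6 ✓; 3 stages ⇒ order 3.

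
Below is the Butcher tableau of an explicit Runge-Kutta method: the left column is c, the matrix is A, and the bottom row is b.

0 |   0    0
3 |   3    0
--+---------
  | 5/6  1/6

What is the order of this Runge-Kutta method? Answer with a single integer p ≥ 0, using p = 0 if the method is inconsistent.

2

b = (5/6, 1/6)
c = (0, 3)
Σ b_i: 5/6·1 + 1/6·1 = 1 ✓
b·c: 1/6·3 = 1/2 ✓; 2 stages ⇒ order 2.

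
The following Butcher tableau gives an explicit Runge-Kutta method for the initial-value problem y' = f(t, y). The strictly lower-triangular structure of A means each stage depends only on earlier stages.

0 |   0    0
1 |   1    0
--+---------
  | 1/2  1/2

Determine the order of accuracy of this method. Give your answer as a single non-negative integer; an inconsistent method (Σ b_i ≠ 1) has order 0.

b = (1/2, 1/2)
c = (0, 1)
Σ b_i: 1/2·1 + 1/2·1 = 1 ✓
b·c: 1/2·1 = 1/2 ✓; 2 stages ⇒ order 2.

2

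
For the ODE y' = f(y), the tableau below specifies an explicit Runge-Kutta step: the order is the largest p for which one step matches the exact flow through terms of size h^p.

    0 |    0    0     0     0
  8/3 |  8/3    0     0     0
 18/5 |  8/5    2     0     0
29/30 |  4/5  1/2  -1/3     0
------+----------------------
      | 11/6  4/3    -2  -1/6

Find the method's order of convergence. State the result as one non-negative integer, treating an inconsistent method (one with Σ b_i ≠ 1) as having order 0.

1

b = (11/6, 4/3, -2, -1/6)
c = (0, 8/3, 18/5, 29/30)
Ac = (0, 0, 16/3, 2/15)
Σ b_i: 11/6·1 + 4/3·1 + (-2)·1 + (-1/6)·1 = 1 ✓
b·c: 4/3·8/3 + (-2)·18/5 + (-1/6)·29/30 = -137/36 ≠ 1/2 ⇒ order 1.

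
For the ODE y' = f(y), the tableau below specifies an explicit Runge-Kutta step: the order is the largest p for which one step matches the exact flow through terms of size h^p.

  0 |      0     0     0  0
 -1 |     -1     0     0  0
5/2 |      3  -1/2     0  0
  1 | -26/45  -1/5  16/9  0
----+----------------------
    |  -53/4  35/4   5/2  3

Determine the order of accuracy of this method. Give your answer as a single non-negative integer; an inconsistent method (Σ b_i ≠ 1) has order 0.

b = (-53/4, 35/4, 5/2, 3)
c = (0, -1, 5/2, 1)
Ac = (0, 0, 1/2, 209/45)
Σ b_i: (-53/4)·1 + 35/4·1 + 5/2·1 + 3·1 = 1 ✓
b·c: 35/4·(-1) + 5/2·5/2 + 3·1 = 1/2 ✓
b·c²: 35/4·1 + 5/2·25/4 + 3·1 = 219/8 ≠ 1/3 ⇒ order 2.
b·Ac: 5/2·1/2 + 3·209/45 = 911/60 ≠ 1/6

2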